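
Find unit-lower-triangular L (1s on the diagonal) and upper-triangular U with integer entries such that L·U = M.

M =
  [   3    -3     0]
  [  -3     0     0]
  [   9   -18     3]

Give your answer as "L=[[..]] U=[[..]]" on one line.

  r1 -= -1·r0 → [0,-3,0]
  r2 -= 3·r0 → [0,-9,3]
  r2 -= 3·r1 → [0,0,3]

L=[[1,0,0],[-1,1,0],[3,3,1]] U=[[3,-3,0],[0,-3,0],[0,0,3]]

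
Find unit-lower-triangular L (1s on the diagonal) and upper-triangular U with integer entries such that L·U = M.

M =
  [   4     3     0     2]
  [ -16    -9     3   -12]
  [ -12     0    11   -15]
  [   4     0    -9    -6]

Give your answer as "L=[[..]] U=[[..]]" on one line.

L=[[1,0,0,0],[-4,1,0,0],[-3,3,1,0],[1,-1,-3,1]] U=[[4,3,0,2],[0,3,3,-4],[0,0,2,3],[0,0,0,-3]]

  r1 -= -4·r0 → [0,3,3,-4]
  r2 -= -3·r0 → [0,9,11,-9]
  r3 -= 1·r0 → [0,-3,-9,-8]
  r2 -= 3·r1 → [0,0,2,3]
  r3 -= -1·r1 → [0,0,-6,-12]
  r3 -= -3·r2 → [0,0,0,-3]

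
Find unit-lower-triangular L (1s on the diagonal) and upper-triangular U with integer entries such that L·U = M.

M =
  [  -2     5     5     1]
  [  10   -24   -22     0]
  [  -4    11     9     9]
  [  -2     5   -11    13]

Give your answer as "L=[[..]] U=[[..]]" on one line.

L=[[1,0,0,0],[-5,1,0,0],[2,1,1,0],[1,0,4,1]] U=[[-2,5,5,1],[0,1,3,5],[0,0,-4,2],[0,0,0,4]]

  row1 -= -5·row0 → [0,1,3,5]
  row2 -= 2·row0 → [0,1,-1,7]
  row3 -= 1·row0 → [0,0,-16,12]
  row2 -= 1·row1 → [0,0,-4,2]
  row3 -= 0·row1 → [0,0,-16,12]
  row3 -= 4·row2 → [0,0,0,4]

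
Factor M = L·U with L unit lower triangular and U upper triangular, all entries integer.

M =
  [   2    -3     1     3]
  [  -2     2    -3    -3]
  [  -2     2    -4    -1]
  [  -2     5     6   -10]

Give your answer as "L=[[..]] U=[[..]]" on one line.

  row1 -= -1·row0 → [0,-1,-2,0]
  row2 -= -1·row0 → [0,-1,-3,2]
  row3 -= -1·row0 → [0,2,7,-7]
  row2 -= 1·row1 → [0,0,-1,2]
  row3 -= -2·row1 → [0,0,3,-7]
  row3 -= -3·row2 → [0,0,0,-1]

L=[[1,0,0,0],[-1,1,0,0],[-1,1,1,0],[-1,-2,-3,1]] U=[[2,-3,1,3],[0,-1,-2,0],[0,0,-1,2],[0,0,0,-1]]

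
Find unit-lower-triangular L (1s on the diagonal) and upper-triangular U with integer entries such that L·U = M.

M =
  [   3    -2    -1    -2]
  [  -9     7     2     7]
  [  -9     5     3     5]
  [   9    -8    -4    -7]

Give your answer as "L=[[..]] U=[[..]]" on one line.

  row1 -= -3·row0 → [0,1,-1,1]
  row2 -= -3·row0 → [0,-1,0,-1]
  row3 -= 3·row0 → [0,-2,-1,-1]
  row2 -= -1·row1 → [0,0,-1,0]
  row3 -= -2·row1 → [0,0,-3,1]
  row3 -= 3·row2 → [0,0,0,1]

L=[[1,0,0,0],[-3,1,0,0],[-3,-1,1,0],[3,-2,3,1]] U=[[3,-2,-1,-2],[0,1,-1,1],[0,0,-1,0],[0,0,0,1]]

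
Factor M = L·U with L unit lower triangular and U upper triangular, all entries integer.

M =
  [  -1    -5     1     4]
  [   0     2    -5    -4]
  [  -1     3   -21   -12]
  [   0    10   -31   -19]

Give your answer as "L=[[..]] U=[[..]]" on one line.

L=[[1,0,0,0],[0,1,0,0],[1,4,1,0],[0,5,3,1]] U=[[-1,-5,1,4],[0,2,-5,-4],[0,0,-2,0],[0,0,0,1]]

  row1 -= 0·row0 → [0,2,-5,-4]
  row2 -= 1·row0 → [0,8,-22,-16]
  row3 -= 0·row0 → [0,10,-31,-19]
  row2 -= 4·row1 → [0,0,-2,0]
  row3 -= 5·row1 → [0,0,-6,1]
  row3 -= 3·row2 → [0,0,0,1]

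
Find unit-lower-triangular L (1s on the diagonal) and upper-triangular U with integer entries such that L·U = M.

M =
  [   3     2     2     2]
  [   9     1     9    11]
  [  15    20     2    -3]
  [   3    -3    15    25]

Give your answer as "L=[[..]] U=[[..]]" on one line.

  row1 -= 3·row0 → [0,-5,3,5]
  row2 -= 5·row0 → [0,10,-8,-13]
  row3 -= 1·row0 → [0,-5,13,23]
  row2 -= -2·row1 → [0,0,-2,-3]
  row3 -= 1·row1 → [0,0,10,18]
  row3 -= -5·row2 → [0,0,0,3]

L=[[1,0,0,0],[3,1,0,0],[5,-2,1,0],[1,1,-5,1]] U=[[3,2,2,2],[0,-5,3,5],[0,0,-2,-3],[0,0,0,3]]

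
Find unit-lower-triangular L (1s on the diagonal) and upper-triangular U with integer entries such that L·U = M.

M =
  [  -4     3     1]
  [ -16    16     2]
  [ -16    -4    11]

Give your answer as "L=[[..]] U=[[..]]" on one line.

L=[[1,0,0],[4,1,0],[4,-4,1]] U=[[-4,3,1],[0,4,-2],[0,0,-1]]

  R1 -= 4·R0 → [0,4,-2]
  R2 -= 4·R0 → [0,-16,7]
  R2 -= -4·R1 → [0,0,-1]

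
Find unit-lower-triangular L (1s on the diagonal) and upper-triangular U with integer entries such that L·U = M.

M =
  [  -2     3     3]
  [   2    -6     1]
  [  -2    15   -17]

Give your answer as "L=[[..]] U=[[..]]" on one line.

L=[[1,0,0],[-1,1,0],[1,-4,1]] U=[[-2,3,3],[0,-3,4],[0,0,-4]]

  R1 -= -1·R0 → [0,-3,4]
  R2 -= 1·R0 → [0,12,-20]
  R2 -= -4·R1 → [0,0,-4]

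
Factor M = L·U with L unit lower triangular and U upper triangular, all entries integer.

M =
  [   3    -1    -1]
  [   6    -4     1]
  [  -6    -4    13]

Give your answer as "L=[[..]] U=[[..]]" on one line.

  row1 -= 2·row0 → [0,-2,3]
  row2 -= -2·row0 → [0,-6,11]
  row2 -= 3·row1 → [0,0,2]

L=[[1,0,0],[2,1,0],[-2,3,1]] U=[[3,-1,-1],[0,-2,3],[0,0,2]]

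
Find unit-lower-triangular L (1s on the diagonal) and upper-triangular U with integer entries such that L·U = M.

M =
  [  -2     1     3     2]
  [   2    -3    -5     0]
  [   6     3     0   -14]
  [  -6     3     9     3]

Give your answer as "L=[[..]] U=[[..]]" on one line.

L=[[1,0,0,0],[-1,1,0,0],[-3,-3,1,0],[3,0,0,1]] U=[[-2,1,3,2],[0,-2,-2,2],[0,0,3,-2],[0,0,0,-3]]

  R1 -= -1·R0 → [0,-2,-2,2]
  R2 -= -3·R0 → [0,6,9,-8]
  R3 -= 3·R0 → [0,0,0,-3]
  R2 -= -3·R1 → [0,0,3,-2]
  R3 -= 0·R1 → [0,0,0,-3]
  R3 -= 0·R2 → [0,0,0,-3]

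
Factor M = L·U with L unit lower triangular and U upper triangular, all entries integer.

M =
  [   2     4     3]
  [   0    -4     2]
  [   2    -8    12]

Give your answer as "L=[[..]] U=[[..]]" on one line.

L=[[1,0,0],[0,1,0],[1,3,1]] U=[[2,4,3],[0,-4,2],[0,0,3]]

  row1 -= 0·row0 → [0,-4,2]
  row2 -= 1·row0 → [0,-12,9]
  row2 -= 3·row1 → [0,0,3]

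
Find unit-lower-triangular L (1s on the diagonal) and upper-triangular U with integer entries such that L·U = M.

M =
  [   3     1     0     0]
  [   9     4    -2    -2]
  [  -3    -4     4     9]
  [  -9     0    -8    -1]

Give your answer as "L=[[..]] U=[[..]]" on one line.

  row1 -= 3·row0 → [0,1,-2,-2]
  row2 -= -1·row0 → [0,-3,4,9]
  row3 -= -3·row0 → [0,3,-8,-1]
  row2 -= -3·row1 → [0,0,-2,3]
  row3 -= 3·row1 → [0,0,-2,5]
  row3 -= 1·row2 → [0,0,0,2]

L=[[1,0,0,0],[3,1,0,0],[-1,-3,1,0],[-3,3,1,1]] U=[[3,1,0,0],[0,1,-2,-2],[0,0,-2,3],[0,0,0,2]]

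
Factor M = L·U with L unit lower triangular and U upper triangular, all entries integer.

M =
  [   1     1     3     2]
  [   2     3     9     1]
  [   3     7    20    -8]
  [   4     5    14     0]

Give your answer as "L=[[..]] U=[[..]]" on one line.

  row1 -= 2·row0 → [0,1,3,-3]
  row2 -= 3·row0 → [0,4,11,-14]
  row3 -= 4·row0 → [0,1,2,-8]
  row2 -= 4·row1 → [0,0,-1,-2]
  row3 -= 1·row1 → [0,0,-1,-5]
  row3 -= 1·row2 → [0,0,0,-3]

L=[[1,0,0,0],[2,1,0,0],[3,4,1,0],[4,1,1,1]] U=[[1,1,3,2],[0,1,3,-3],[0,0,-1,-2],[0,0,0,-3]]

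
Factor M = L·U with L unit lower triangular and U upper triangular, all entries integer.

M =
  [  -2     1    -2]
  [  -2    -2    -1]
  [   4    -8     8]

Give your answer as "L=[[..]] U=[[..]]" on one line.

L=[[1,0,0],[1,1,0],[-2,2,1]] U=[[-2,1,-2],[0,-3,1],[0,0,2]]

  r1 -= 1·r0 → [0,-3,1]
  r2 -= -2·r0 → [0,-6,4]
  r2 -= 2·r1 → [0,0,2]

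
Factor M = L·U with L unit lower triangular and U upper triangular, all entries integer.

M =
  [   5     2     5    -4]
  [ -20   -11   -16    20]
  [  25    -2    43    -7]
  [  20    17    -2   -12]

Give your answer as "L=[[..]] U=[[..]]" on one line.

  row1 -= -4·row0 → [0,-3,4,4]
  row2 -= 5·row0 → [0,-12,18,13]
  row3 -= 4·row0 → [0,9,-22,4]
  row2 -= 4·row1 → [0,0,2,-3]
  row3 -= -3·row1 → [0,0,-10,16]
  row3 -= -5·row2 → [0,0,0,1]

L=[[1,0,0,0],[-4,1,0,0],[5,4,1,0],[4,-3,-5,1]] U=[[5,2,5,-4],[0,-3,4,4],[0,0,2,-3],[0,0,0,1]]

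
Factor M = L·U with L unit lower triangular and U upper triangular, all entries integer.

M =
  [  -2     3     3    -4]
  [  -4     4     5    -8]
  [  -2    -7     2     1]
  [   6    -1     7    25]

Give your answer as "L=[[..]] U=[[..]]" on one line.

  row1 -= 2·row0 → [0,-2,-1,0]
  row2 -= 1·row0 → [0,-10,-1,5]
  row3 -= -3·row0 → [0,8,16,13]
  row2 -= 5·row1 → [0,0,4,5]
  row3 -= -4·row1 → [0,0,12,13]
  row3 -= 3·row2 → [0,0,0,-2]

L=[[1,0,0,0],[2,1,0,0],[1,5,1,0],[-3,-4,3,1]] U=[[-2,3,3,-4],[0,-2,-1,0],[0,0,4,5],[0,0,0,-2]]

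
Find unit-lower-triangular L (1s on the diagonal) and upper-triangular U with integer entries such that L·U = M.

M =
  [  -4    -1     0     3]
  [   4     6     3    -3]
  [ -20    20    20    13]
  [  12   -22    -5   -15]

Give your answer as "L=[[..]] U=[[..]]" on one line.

  row1 -= -1·row0 → [0,5,3,0]
  row2 -= 5·row0 → [0,25,20,-2]
  row3 -= -3·row0 → [0,-25,-5,-6]
  row2 -= 5·row1 → [0,0,5,-2]
  row3 -= -5·row1 → [0,0,10,-6]
  row3 -= 2·row2 → [0,0,0,-2]

L=[[1,0,0,0],[-1,1,0,0],[5,5,1,0],[-3,-5,2,1]] U=[[-4,-1,0,3],[0,5,3,0],[0,0,5,-2],[0,0,0,-2]]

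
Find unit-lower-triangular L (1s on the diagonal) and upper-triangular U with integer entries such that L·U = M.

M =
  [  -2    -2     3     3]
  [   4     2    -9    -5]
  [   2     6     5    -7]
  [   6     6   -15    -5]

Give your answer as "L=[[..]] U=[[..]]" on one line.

L=[[1,0,0,0],[-2,1,0,0],[-1,-2,1,0],[-3,0,-3,1]] U=[[-2,-2,3,3],[0,-2,-3,1],[0,0,2,-2],[0,0,0,-2]]

  r1 -= -2·r0 → [0,-2,-3,1]
  r2 -= -1·r0 → [0,4,8,-4]
  r3 -= -3·r0 → [0,0,-6,4]
  r2 -= -2·r1 → [0,0,2,-2]
  r3 -= 0·r1 → [0,0,-6,4]
  r3 -= -3·r2 → [0,0,0,-2]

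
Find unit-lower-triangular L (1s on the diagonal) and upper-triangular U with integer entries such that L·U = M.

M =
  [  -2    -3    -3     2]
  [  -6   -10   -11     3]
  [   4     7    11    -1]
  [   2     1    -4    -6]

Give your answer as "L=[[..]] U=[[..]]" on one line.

L=[[1,0,0,0],[3,1,0,0],[-2,-1,1,0],[-1,2,-1,1]] U=[[-2,-3,-3,2],[0,-1,-2,-3],[0,0,3,0],[0,0,0,2]]

  row1 -= 3·row0 → [0,-1,-2,-3]
  row2 -= -2·row0 → [0,1,5,3]
  row3 -= -1·row0 → [0,-2,-7,-4]
  row2 -= -1·row1 → [0,0,3,0]
  row3 -= 2·row1 → [0,0,-3,2]
  row3 -= -1·row2 → [0,0,0,2]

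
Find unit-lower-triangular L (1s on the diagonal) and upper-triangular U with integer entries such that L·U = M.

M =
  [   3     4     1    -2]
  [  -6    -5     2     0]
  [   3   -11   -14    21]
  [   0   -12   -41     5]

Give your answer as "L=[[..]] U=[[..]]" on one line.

  r1 -= -2·r0 → [0,3,4,-4]
  r2 -= 1·r0 → [0,-15,-15,23]
  r3 -= 0·r0 → [0,-12,-41,5]
  r2 -= -5·r1 → [0,0,5,3]
  r3 -= -4·r1 → [0,0,-25,-11]
  r3 -= -5·r2 → [0,0,0,4]

L=[[1,0,0,0],[-2,1,0,0],[1,-5,1,0],[0,-4,-5,1]] U=[[3,4,1,-2],[0,3,4,-4],[0,0,5,3],[0,0,0,4]]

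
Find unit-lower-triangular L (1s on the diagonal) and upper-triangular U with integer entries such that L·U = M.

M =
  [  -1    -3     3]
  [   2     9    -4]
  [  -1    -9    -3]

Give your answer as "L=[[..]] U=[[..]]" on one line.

L=[[1,0,0],[-2,1,0],[1,-2,1]] U=[[-1,-3,3],[0,3,2],[0,0,-2]]

  R1 -= -2·R0 → [0,3,2]
  R2 -= 1·R0 → [0,-6,-6]
  R2 -= -2·R1 → [0,0,-2]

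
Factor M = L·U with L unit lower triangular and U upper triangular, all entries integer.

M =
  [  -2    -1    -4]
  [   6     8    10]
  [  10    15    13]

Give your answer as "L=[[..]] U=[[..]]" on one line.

L=[[1,0,0],[-3,1,0],[-5,2,1]] U=[[-2,-1,-4],[0,5,-2],[0,0,-3]]

  row1 -= -3·row0 → [0,5,-2]
  row2 -= -5·row0 → [0,10,-7]
  row2 -= 2·row1 → [0,0,-3]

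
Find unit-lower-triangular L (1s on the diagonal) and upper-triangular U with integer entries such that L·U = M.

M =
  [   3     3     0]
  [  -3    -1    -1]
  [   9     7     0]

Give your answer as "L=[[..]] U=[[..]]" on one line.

L=[[1,0,0],[-1,1,0],[3,-1,1]] U=[[3,3,0],[0,2,-1],[0,0,-1]]

  row1 -= -1·row0 → [0,2,-1]
  row2 -= 3·row0 → [0,-2,0]
  row2 -= -1·row1 → [0,0,-1]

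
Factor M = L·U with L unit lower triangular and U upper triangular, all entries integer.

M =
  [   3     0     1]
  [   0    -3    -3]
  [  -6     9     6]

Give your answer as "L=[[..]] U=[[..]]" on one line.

  R1 -= 0·R0 → [0,-3,-3]
  R2 -= -2·R0 → [0,9,8]
  R2 -= -3·R1 → [0,0,-1]

L=[[1,0,0],[0,1,0],[-2,-3,1]] U=[[3,0,1],[0,-3,-3],[0,0,-1]]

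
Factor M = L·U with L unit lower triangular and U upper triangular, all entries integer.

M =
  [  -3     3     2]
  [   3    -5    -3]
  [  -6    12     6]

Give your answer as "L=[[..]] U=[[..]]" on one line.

  row1 -= -1·row0 → [0,-2,-1]
  row2 -= 2·row0 → [0,6,2]
  row2 -= -3·row1 → [0,0,-1]

L=[[1,0,0],[-1,1,0],[2,-3,1]] U=[[-3,3,2],[0,-2,-1],[0,0,-1]]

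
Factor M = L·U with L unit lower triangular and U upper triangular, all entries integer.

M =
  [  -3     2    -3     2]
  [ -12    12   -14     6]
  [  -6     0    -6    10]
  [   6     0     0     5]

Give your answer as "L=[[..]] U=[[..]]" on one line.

  R1 -= 4·R0 → [0,4,-2,-2]
  R2 -= 2·R0 → [0,-4,0,6]
  R3 -= -2·R0 → [0,4,-6,9]
  R2 -= -1·R1 → [0,0,-2,4]
  R3 -= 1·R1 → [0,0,-4,11]
  R3 -= 2·R2 → [0,0,0,3]

L=[[1,0,0,0],[4,1,0,0],[2,-1,1,0],[-2,1,2,1]] U=[[-3,2,-3,2],[0,4,-2,-2],[0,0,-2,4],[0,0,0,3]]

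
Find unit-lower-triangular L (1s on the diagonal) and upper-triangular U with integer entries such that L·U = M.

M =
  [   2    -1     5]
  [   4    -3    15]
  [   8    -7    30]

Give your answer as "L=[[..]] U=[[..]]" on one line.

L=[[1,0,0],[2,1,0],[4,3,1]] U=[[2,-1,5],[0,-1,5],[0,0,-5]]

  row1 -= 2·row0 → [0,-1,5]
  row2 -= 4·row0 → [0,-3,10]
  row2 -= 3·row1 → [0,0,-5]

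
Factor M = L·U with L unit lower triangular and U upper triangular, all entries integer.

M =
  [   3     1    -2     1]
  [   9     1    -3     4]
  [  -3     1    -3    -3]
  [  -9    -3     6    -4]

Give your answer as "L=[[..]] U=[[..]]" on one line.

  row1 -= 3·row0 → [0,-2,3,1]
  row2 -= -1·row0 → [0,2,-5,-2]
  row3 -= -3·row0 → [0,0,0,-1]
  row2 -= -1·row1 → [0,0,-2,-1]
  row3 -= 0·row1 → [0,0,0,-1]
  row3 -= 0·row2 → [0,0,0,-1]

L=[[1,0,0,0],[3,1,0,0],[-1,-1,1,0],[-3,0,0,1]] U=[[3,1,-2,1],[0,-2,3,1],[0,0,-2,-1],[0,0,0,-1]]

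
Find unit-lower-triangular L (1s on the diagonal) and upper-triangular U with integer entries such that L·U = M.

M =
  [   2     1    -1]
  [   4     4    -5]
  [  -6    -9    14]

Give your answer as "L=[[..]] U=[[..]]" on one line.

  row1 -= 2·row0 → [0,2,-3]
  row2 -= -3·row0 → [0,-6,11]
  row2 -= -3·row1 → [0,0,2]

L=[[1,0,0],[2,1,0],[-3,-3,1]] U=[[2,1,-1],[0,2,-3],[0,0,2]]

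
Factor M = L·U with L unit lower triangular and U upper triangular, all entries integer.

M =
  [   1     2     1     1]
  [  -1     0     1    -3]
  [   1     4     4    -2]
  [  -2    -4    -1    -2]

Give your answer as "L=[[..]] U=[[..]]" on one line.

  R1 -= -1·R0 → [0,2,2,-2]
  R2 -= 1·R0 → [0,2,3,-3]
  R3 -= -2·R0 → [0,0,1,0]
  R2 -= 1·R1 → [0,0,1,-1]
  R3 -= 0·R1 → [0,0,1,0]
  R3 -= 1·R2 → [0,0,0,1]

L=[[1,0,0,0],[-1,1,0,0],[1,1,1,0],[-2,0,1,1]] U=[[1,2,1,1],[0,2,2,-2],[0,0,1,-1],[0,0,0,1]]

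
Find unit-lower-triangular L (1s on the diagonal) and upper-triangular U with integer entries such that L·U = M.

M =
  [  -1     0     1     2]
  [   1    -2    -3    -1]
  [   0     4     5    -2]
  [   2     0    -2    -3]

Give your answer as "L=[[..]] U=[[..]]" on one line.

L=[[1,0,0,0],[-1,1,0,0],[0,-2,1,0],[-2,0,0,1]] U=[[-1,0,1,2],[0,-2,-2,1],[0,0,1,0],[0,0,0,1]]

  r1 -= -1·r0 → [0,-2,-2,1]
  r2 -= 0·r0 → [0,4,5,-2]
  r3 -= -2·r0 → [0,0,0,1]
  r2 -= -2·r1 → [0,0,1,0]
  r3 -= 0·r1 → [0,0,0,1]
  r3 -= 0·r2 → [0,0,0,1]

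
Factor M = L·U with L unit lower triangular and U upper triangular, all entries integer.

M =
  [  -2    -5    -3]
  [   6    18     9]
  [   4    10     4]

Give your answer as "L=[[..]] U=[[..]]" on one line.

  row1 -= -3·row0 → [0,3,0]
  row2 -= -2·row0 → [0,0,-2]
  row2 -= 0·row1 → [0,0,-2]

L=[[1,0,0],[-3,1,0],[-2,0,1]] U=[[-2,-5,-3],[0,3,0],[0,0,-2]]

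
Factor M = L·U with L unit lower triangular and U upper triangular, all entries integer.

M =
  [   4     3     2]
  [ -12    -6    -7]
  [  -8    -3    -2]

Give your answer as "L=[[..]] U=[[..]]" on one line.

  R1 -= -3·R0 → [0,3,-1]
  R2 -= -2·R0 → [0,3,2]
  R2 -= 1·R1 → [0,0,3]

L=[[1,0,0],[-3,1,0],[-2,1,1]] U=[[4,3,2],[0,3,-1],[0,0,3]]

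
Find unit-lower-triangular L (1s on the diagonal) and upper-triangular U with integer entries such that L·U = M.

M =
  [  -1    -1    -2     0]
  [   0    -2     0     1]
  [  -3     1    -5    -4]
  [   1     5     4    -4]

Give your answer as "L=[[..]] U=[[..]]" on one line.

L=[[1,0,0,0],[0,1,0,0],[3,-2,1,0],[-1,-2,2,1]] U=[[-1,-1,-2,0],[0,-2,0,1],[0,0,1,-2],[0,0,0,2]]

  R1 -= 0·R0 → [0,-2,0,1]
  R2 -= 3·R0 → [0,4,1,-4]
  R3 -= -1·R0 → [0,4,2,-4]
  R2 -= -2·R1 → [0,0,1,-2]
  R3 -= -2·R1 → [0,0,2,-2]
  R3 -= 2·R2 → [0,0,0,2]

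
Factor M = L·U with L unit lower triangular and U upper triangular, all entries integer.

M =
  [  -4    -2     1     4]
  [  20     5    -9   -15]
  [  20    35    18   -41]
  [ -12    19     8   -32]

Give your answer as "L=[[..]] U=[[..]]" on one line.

  R1 -= -5·R0 → [0,-5,-4,5]
  R2 -= -5·R0 → [0,25,23,-21]
  R3 -= 3·R0 → [0,25,5,-44]
  R2 -= -5·R1 → [0,0,3,4]
  R3 -= -5·R1 → [0,0,-15,-19]
  R3 -= -5·R2 → [0,0,0,1]

L=[[1,0,0,0],[-5,1,0,0],[-5,-5,1,0],[3,-5,-5,1]] U=[[-4,-2,1,4],[0,-5,-4,5],[0,0,3,4],[0,0,0,1]]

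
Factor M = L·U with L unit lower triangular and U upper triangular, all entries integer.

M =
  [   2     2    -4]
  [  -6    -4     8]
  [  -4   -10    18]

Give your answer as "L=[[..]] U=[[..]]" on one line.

  r1 -= -3·r0 → [0,2,-4]
  r2 -= -2·r0 → [0,-6,10]
  r2 -= -3·r1 → [0,0,-2]

L=[[1,0,0],[-3,1,0],[-2,-3,1]] U=[[2,2,-4],[0,2,-4],[0,0,-2]]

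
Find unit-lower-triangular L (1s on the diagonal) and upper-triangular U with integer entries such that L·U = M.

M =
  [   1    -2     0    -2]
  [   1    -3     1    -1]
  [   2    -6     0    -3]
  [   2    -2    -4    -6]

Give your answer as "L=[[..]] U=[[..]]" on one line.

  row1 -= 1·row0 → [0,-1,1,1]
  row2 -= 2·row0 → [0,-2,0,1]
  row3 -= 2·row0 → [0,2,-4,-2]
  row2 -= 2·row1 → [0,0,-2,-1]
  row3 -= -2·row1 → [0,0,-2,0]
  row3 -= 1·row2 → [0,0,0,1]

L=[[1,0,0,0],[1,1,0,0],[2,2,1,0],[2,-2,1,1]] U=[[1,-2,0,-2],[0,-1,1,1],[0,0,-2,-1],[0,0,0,1]]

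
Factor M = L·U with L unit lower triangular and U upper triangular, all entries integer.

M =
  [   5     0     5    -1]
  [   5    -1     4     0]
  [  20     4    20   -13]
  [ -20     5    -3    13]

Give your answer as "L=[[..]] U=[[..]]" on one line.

L=[[1,0,0,0],[1,1,0,0],[4,-4,1,0],[-4,-5,-3,1]] U=[[5,0,5,-1],[0,-1,-1,1],[0,0,-4,-5],[0,0,0,-1]]

  R1 -= 1·R0 → [0,-1,-1,1]
  R2 -= 4·R0 → [0,4,0,-9]
  R3 -= -4·R0 → [0,5,17,9]
  R2 -= -4·R1 → [0,0,-4,-5]
  R3 -= -5·R1 → [0,0,12,14]
  R3 -= -3·R2 → [0,0,0,-1]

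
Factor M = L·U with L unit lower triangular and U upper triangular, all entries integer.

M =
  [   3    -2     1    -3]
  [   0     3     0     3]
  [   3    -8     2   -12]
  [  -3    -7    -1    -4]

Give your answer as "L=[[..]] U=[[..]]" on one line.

L=[[1,0,0,0],[0,1,0,0],[1,-2,1,0],[-1,-3,0,1]] U=[[3,-2,1,-3],[0,3,0,3],[0,0,1,-3],[0,0,0,2]]

  r1 -= 0·r0 → [0,3,0,3]
  r2 -= 1·r0 → [0,-6,1,-9]
  r3 -= -1·r0 → [0,-9,0,-7]
  r2 -= -2·r1 → [0,0,1,-3]
  r3 -= -3·r1 → [0,0,0,2]
  r3 -= 0·r2 → [0,0,0,2]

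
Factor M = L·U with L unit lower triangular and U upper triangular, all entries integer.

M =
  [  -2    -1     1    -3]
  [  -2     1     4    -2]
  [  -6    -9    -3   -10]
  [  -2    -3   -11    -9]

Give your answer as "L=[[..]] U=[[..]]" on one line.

  R1 -= 1·R0 → [0,2,3,1]
  R2 -= 3·R0 → [0,-6,-6,-1]
  R3 -= 1·R0 → [0,-2,-12,-6]
  R2 -= -3·R1 → [0,0,3,2]
  R3 -= -1·R1 → [0,0,-9,-5]
  R3 -= -3·R2 → [0,0,0,1]

L=[[1,0,0,0],[1,1,0,0],[3,-3,1,0],[1,-1,-3,1]] U=[[-2,-1,1,-3],[0,2,3,1],[0,0,3,2],[0,0,0,1]]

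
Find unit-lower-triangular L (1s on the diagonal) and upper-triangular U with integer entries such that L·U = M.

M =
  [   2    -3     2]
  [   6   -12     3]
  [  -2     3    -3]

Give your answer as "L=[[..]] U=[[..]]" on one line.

  row1 -= 3·row0 → [0,-3,-3]
  row2 -= -1·row0 → [0,0,-1]
  row2 -= 0·row1 → [0,0,-1]

L=[[1,0,0],[3,1,0],[-1,0,1]] U=[[2,-3,2],[0,-3,-3],[0,0,-1]]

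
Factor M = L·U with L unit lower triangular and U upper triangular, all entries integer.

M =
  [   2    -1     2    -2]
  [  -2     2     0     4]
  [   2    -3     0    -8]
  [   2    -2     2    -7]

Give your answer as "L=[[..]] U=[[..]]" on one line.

  R1 -= -1·R0 → [0,1,2,2]
  R2 -= 1·R0 → [0,-2,-2,-6]
  R3 -= 1·R0 → [0,-1,0,-5]
  R2 -= -2·R1 → [0,0,2,-2]
  R3 -= -1·R1 → [0,0,2,-3]
  R3 -= 1·R2 → [0,0,0,-1]

L=[[1,0,0,0],[-1,1,0,0],[1,-2,1,0],[1,-1,1,1]] U=[[2,-1,2,-2],[0,1,2,2],[0,0,2,-2],[0,0,0,-1]]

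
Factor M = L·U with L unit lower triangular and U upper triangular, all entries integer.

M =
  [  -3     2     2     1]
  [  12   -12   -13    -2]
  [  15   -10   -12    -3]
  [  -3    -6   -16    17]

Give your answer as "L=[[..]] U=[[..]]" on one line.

L=[[1,0,0,0],[-4,1,0,0],[-5,0,1,0],[1,2,4,1]] U=[[-3,2,2,1],[0,-4,-5,2],[0,0,-2,2],[0,0,0,4]]

  R1 -= -4·R0 → [0,-4,-5,2]
  R2 -= -5·R0 → [0,0,-2,2]
  R3 -= 1·R0 → [0,-8,-18,16]
  R2 -= 0·R1 → [0,0,-2,2]
  R3 -= 2·R1 → [0,0,-8,12]
  R3 -= 4·R2 → [0,0,0,4]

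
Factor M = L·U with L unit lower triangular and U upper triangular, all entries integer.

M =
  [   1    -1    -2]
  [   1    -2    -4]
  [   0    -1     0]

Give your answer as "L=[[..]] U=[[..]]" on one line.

  row1 -= 1·row0 → [0,-1,-2]
  row2 -= 0·row0 → [0,-1,0]
  row2 -= 1·row1 → [0,0,2]

L=[[1,0,0],[1,1,0],[0,1,1]] U=[[1,-1,-2],[0,-1,-2],[0,0,2]]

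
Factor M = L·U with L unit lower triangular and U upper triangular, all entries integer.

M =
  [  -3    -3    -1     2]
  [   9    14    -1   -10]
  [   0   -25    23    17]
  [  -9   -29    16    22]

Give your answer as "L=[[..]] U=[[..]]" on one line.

  R1 -= -3·R0 → [0,5,-4,-4]
  R2 -= 0·R0 → [0,-25,23,17]
  R3 -= 3·R0 → [0,-20,19,16]
  R2 -= -5·R1 → [0,0,3,-3]
  R3 -= -4·R1 → [0,0,3,0]
  R3 -= 1·R2 → [0,0,0,3]

L=[[1,0,0,0],[-3,1,0,0],[0,-5,1,0],[3,-4,1,1]] U=[[-3,-3,-1,2],[0,5,-4,-4],[0,0,3,-3],[0,0,0,3]]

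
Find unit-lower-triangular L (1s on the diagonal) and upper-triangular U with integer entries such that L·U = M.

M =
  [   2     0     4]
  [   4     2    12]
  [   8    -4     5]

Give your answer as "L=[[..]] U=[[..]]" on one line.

  R1 -= 2·R0 → [0,2,4]
  R2 -= 4·R0 → [0,-4,-11]
  R2 -= -2·R1 → [0,0,-3]

L=[[1,0,0],[2,1,0],[4,-2,1]] U=[[2,0,4],[0,2,4],[0,0,-3]]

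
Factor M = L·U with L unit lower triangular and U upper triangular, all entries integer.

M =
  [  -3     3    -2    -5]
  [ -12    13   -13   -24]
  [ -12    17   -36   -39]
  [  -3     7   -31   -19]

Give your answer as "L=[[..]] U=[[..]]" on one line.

  r1 -= 4·r0 → [0,1,-5,-4]
  r2 -= 4·r0 → [0,5,-28,-19]
  r3 -= 1·r0 → [0,4,-29,-14]
  r2 -= 5·r1 → [0,0,-3,1]
  r3 -= 4·r1 → [0,0,-9,2]
  r3 -= 3·r2 → [0,0,0,-1]

L=[[1,0,0,0],[4,1,0,0],[4,5,1,0],[1,4,3,1]] U=[[-3,3,-2,-5],[0,1,-5,-4],[0,0,-3,1],[0,0,0,-1]]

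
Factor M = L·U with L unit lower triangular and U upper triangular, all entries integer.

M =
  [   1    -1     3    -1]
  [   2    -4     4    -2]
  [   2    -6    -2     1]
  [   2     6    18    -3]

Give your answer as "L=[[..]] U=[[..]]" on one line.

L=[[1,0,0,0],[2,1,0,0],[2,2,1,0],[2,-4,-1,1]] U=[[1,-1,3,-1],[0,-2,-2,0],[0,0,-4,3],[0,0,0,2]]

  R1 -= 2·R0 → [0,-2,-2,0]
  R2 -= 2·R0 → [0,-4,-8,3]
  R3 -= 2·R0 → [0,8,12,-1]
  R2 -= 2·R1 → [0,0,-4,3]
  R3 -= -4·R1 → [0,0,4,-1]
  R3 -= -1·R2 → [0,0,0,2]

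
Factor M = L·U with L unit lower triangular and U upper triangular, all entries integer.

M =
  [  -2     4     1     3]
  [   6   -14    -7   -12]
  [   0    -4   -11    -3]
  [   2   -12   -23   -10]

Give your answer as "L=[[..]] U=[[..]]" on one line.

L=[[1,0,0,0],[-3,1,0,0],[0,2,1,0],[-1,4,2,1]] U=[[-2,4,1,3],[0,-2,-4,-3],[0,0,-3,3],[0,0,0,-1]]

  R1 -= -3·R0 → [0,-2,-4,-3]
  R2 -= 0·R0 → [0,-4,-11,-3]
  R3 -= -1·R0 → [0,-8,-22,-7]
  R2 -= 2·R1 → [0,0,-3,3]
  R3 -= 4·R1 → [0,0,-6,5]
  R3 -= 2·R2 → [0,0,0,-1]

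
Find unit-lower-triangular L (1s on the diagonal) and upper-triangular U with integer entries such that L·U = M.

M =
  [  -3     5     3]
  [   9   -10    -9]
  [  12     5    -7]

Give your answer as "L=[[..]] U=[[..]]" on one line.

  R1 -= -3·R0 → [0,5,0]
  R2 -= -4·R0 → [0,25,5]
  R2 -= 5·R1 → [0,0,5]

L=[[1,0,0],[-3,1,0],[-4,5,1]] U=[[-3,5,3],[0,5,0],[0,0,5]]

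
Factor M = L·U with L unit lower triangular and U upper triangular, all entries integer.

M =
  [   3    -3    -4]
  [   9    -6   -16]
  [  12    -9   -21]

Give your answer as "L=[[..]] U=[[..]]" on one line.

L=[[1,0,0],[3,1,0],[4,1,1]] U=[[3,-3,-4],[0,3,-4],[0,0,-1]]

  R1 -= 3·R0 → [0,3,-4]
  R2 -= 4·R0 → [0,3,-5]
  R2 -= 1·R1 → [0,0,-1]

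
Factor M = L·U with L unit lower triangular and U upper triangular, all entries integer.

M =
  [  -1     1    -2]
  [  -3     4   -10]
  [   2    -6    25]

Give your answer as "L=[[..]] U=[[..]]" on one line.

L=[[1,0,0],[3,1,0],[-2,-4,1]] U=[[-1,1,-2],[0,1,-4],[0,0,5]]

  R1 -= 3·R0 → [0,1,-4]
  R2 -= -2·R0 → [0,-4,21]
  R2 -= -4·R1 → [0,0,5]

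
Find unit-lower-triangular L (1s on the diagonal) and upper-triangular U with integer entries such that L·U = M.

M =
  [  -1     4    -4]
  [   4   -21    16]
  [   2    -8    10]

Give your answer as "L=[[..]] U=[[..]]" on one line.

  r1 -= -4·r0 → [0,-5,0]
  r2 -= -2·r0 → [0,0,2]
  r2 -= 0·r1 → [0,0,2]

L=[[1,0,0],[-4,1,0],[-2,0,1]] U=[[-1,4,-4],[0,-5,0],[0,0,2]]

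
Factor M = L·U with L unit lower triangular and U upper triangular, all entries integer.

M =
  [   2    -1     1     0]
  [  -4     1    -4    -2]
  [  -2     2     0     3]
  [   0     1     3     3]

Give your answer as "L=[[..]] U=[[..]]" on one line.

L=[[1,0,0,0],[-2,1,0,0],[-1,-1,1,0],[0,-1,-1,1]] U=[[2,-1,1,0],[0,-1,-2,-2],[0,0,-1,1],[0,0,0,2]]

  R1 -= -2·R0 → [0,-1,-2,-2]
  R2 -= -1·R0 → [0,1,1,3]
  R3 -= 0·R0 → [0,1,3,3]
  R2 -= -1·R1 → [0,0,-1,1]
  R3 -= -1·R1 → [0,0,1,1]
  R3 -= -1·R2 → [0,0,0,2]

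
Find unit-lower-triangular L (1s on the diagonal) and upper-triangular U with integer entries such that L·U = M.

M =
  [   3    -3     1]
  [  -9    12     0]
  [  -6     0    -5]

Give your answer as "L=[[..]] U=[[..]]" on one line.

  row1 -= -3·row0 → [0,3,3]
  row2 -= -2·row0 → [0,-6,-3]
  row2 -= -2·row1 → [0,0,3]

L=[[1,0,0],[-3,1,0],[-2,-2,1]] U=[[3,-3,1],[0,3,3],[0,0,3]]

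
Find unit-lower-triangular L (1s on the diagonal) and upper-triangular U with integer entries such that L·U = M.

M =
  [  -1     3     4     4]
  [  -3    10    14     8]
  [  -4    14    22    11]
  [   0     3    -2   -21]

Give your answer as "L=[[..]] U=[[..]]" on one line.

  r1 -= 3·r0 → [0,1,2,-4]
  r2 -= 4·r0 → [0,2,6,-5]
  r3 -= 0·r0 → [0,3,-2,-21]
  r2 -= 2·r1 → [0,0,2,3]
  r3 -= 3·r1 → [0,0,-8,-9]
  r3 -= -4·r2 → [0,0,0,3]

L=[[1,0,0,0],[3,1,0,0],[4,2,1,0],[0,3,-4,1]] U=[[-1,3,4,4],[0,1,2,-4],[0,0,2,3],[0,0,0,3]]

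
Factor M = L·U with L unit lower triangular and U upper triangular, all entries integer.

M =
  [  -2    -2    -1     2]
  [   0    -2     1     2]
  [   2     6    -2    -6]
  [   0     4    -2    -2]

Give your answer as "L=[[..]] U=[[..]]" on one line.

  row1 -= 0·row0 → [0,-2,1,2]
  row2 -= -1·row0 → [0,4,-3,-4]
  row3 -= 0·row0 → [0,4,-2,-2]
  row2 -= -2·row1 → [0,0,-1,0]
  row3 -= -2·row1 → [0,0,0,2]
  row3 -= 0·row2 → [0,0,0,2]

L=[[1,0,0,0],[0,1,0,0],[-1,-2,1,0],[0,-2,0,1]] U=[[-2,-2,-1,2],[0,-2,1,2],[0,0,-1,0],[0,0,0,2]]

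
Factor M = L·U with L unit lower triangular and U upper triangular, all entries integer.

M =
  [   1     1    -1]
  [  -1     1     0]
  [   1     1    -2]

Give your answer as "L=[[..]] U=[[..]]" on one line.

  row1 -= -1·row0 → [0,2,-1]
  row2 -= 1·row0 → [0,0,-1]
  row2 -= 0·row1 → [0,0,-1]

L=[[1,0,0],[-1,1,0],[1,0,1]] U=[[1,1,-1],[0,2,-1],[0,0,-1]]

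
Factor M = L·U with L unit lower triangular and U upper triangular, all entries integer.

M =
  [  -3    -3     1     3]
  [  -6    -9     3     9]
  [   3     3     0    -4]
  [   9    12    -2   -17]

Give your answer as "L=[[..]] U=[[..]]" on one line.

L=[[1,0,0,0],[2,1,0,0],[-1,0,1,0],[-3,-1,2,1]] U=[[-3,-3,1,3],[0,-3,1,3],[0,0,1,-1],[0,0,0,-3]]

  r1 -= 2·r0 → [0,-3,1,3]
  r2 -= -1·r0 → [0,0,1,-1]
  r3 -= -3·r0 → [0,3,1,-8]
  r2 -= 0·r1 → [0,0,1,-1]
  r3 -= -1·r1 → [0,0,2,-5]
  r3 -= 2·r2 → [0,0,0,-3]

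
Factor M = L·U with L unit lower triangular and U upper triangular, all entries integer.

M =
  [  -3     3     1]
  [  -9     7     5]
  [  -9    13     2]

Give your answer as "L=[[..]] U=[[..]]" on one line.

L=[[1,0,0],[3,1,0],[3,-2,1]] U=[[-3,3,1],[0,-2,2],[0,0,3]]

  R1 -= 3·R0 → [0,-2,2]
  R2 -= 3·R0 → [0,4,-1]
  R2 -= -2·R1 → [0,0,3]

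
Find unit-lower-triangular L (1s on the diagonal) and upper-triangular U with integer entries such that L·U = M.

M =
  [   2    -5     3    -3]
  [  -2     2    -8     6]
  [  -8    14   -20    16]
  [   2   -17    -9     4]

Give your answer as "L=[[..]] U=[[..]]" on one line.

L=[[1,0,0,0],[-1,1,0,0],[-4,2,1,0],[1,4,4,1]] U=[[2,-5,3,-3],[0,-3,-5,3],[0,0,2,-2],[0,0,0,3]]

  R1 -= -1·R0 → [0,-3,-5,3]
  R2 -= -4·R0 → [0,-6,-8,4]
  R3 -= 1·R0 → [0,-12,-12,7]
  R2 -= 2·R1 → [0,0,2,-2]
  R3 -= 4·R1 → [0,0,8,-5]
  R3 -= 4·R2 → [0,0,0,3]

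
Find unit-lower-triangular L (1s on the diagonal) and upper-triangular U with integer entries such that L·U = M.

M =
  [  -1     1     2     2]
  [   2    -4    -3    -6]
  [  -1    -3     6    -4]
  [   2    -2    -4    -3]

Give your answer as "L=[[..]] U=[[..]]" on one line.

L=[[1,0,0,0],[-2,1,0,0],[1,2,1,0],[-2,0,0,1]] U=[[-1,1,2,2],[0,-2,1,-2],[0,0,2,-2],[0,0,0,1]]

  r1 -= -2·r0 → [0,-2,1,-2]
  r2 -= 1·r0 → [0,-4,4,-6]
  r3 -= -2·r0 → [0,0,0,1]
  r2 -= 2·r1 → [0,0,2,-2]
  r3 -= 0·r1 → [0,0,0,1]
  r3 -= 0·r2 → [0,0,0,1]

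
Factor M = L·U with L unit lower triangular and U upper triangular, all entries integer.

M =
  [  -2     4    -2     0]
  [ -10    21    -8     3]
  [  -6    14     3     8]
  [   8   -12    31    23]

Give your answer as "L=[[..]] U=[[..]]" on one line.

L=[[1,0,0,0],[5,1,0,0],[3,2,1,0],[-4,4,3,1]] U=[[-2,4,-2,0],[0,1,2,3],[0,0,5,2],[0,0,0,5]]

  row1 -= 5·row0 → [0,1,2,3]
  row2 -= 3·row0 → [0,2,9,8]
  row3 -= -4·row0 → [0,4,23,23]
  row2 -= 2·row1 → [0,0,5,2]
  row3 -= 4·row1 → [0,0,15,11]
  row3 -= 3·row2 → [0,0,0,5]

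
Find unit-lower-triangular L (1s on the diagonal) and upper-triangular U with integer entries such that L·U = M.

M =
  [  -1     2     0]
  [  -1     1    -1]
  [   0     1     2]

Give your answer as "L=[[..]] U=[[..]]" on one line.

  r1 -= 1·r0 → [0,-1,-1]
  r2 -= 0·r0 → [0,1,2]
  r2 -= -1·r1 → [0,0,1]

L=[[1,0,0],[1,1,0],[0,-1,1]] U=[[-1,2,0],[0,-1,-1],[0,0,1]]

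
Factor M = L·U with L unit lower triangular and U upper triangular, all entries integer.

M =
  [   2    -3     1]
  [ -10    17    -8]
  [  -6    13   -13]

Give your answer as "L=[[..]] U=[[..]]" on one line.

  row1 -= -5·row0 → [0,2,-3]
  row2 -= -3·row0 → [0,4,-10]
  row2 -= 2·row1 → [0,0,-4]

L=[[1,0,0],[-5,1,0],[-3,2,1]] U=[[2,-3,1],[0,2,-3],[0,0,-4]]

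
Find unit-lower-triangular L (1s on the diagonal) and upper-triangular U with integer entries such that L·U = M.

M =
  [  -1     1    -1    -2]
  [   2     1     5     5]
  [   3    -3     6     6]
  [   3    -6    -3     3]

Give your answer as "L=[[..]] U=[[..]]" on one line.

L=[[1,0,0,0],[-2,1,0,0],[-3,0,1,0],[-3,-1,-1,1]] U=[[-1,1,-1,-2],[0,3,3,1],[0,0,3,0],[0,0,0,-2]]

  R1 -= -2·R0 → [0,3,3,1]
  R2 -= -3·R0 → [0,0,3,0]
  R3 -= -3·R0 → [0,-3,-6,-3]
  R2 -= 0·R1 → [0,0,3,0]
  R3 -= -1·R1 → [0,0,-3,-2]
  R3 -= -1·R2 → [0,0,0,-2]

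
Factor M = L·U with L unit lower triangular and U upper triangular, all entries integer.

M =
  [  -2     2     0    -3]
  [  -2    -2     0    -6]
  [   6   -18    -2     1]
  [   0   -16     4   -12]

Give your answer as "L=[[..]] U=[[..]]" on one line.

  r1 -= 1·r0 → [0,-4,0,-3]
  r2 -= -3·r0 → [0,-12,-2,-8]
  r3 -= 0·r0 → [0,-16,4,-12]
  r2 -= 3·r1 → [0,0,-2,1]
  r3 -= 4·r1 → [0,0,4,0]
  r3 -= -2·r2 → [0,0,0,2]

L=[[1,0,0,0],[1,1,0,0],[-3,3,1,0],[0,4,-2,1]] U=[[-2,2,0,-3],[0,-4,0,-3],[0,0,-2,1],[0,0,0,2]]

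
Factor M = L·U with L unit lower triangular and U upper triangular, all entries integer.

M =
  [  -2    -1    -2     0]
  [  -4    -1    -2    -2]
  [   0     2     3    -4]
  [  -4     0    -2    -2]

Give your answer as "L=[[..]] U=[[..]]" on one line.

L=[[1,0,0,0],[2,1,0,0],[0,2,1,0],[2,2,2,1]] U=[[-2,-1,-2,0],[0,1,2,-2],[0,0,-1,0],[0,0,0,2]]

  R1 -= 2·R0 → [0,1,2,-2]
  R2 -= 0·R0 → [0,2,3,-4]
  R3 -= 2·R0 → [0,2,2,-2]
  R2 -= 2·R1 → [0,0,-1,0]
  R3 -= 2·R1 → [0,0,-2,2]
  R3 -= 2·R2 → [0,0,0,2]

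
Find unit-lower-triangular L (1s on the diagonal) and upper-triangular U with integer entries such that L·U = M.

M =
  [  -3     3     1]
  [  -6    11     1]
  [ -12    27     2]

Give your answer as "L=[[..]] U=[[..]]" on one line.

L=[[1,0,0],[2,1,0],[4,3,1]] U=[[-3,3,1],[0,5,-1],[0,0,1]]

  row1 -= 2·row0 → [0,5,-1]
  row2 -= 4·row0 → [0,15,-2]
  row2 -= 3·row1 → [0,0,1]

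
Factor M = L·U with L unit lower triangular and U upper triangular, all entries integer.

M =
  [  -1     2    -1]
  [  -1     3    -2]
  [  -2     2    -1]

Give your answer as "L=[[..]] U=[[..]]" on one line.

  r1 -= 1·r0 → [0,1,-1]
  r2 -= 2·r0 → [0,-2,1]
  r2 -= -2·r1 → [0,0,-1]

L=[[1,0,0],[1,1,0],[2,-2,1]] U=[[-1,2,-1],[0,1,-1],[0,0,-1]]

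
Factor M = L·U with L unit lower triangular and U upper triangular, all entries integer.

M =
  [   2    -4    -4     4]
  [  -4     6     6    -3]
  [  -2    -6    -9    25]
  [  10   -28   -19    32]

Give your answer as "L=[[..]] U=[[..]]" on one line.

L=[[1,0,0,0],[-2,1,0,0],[-1,5,1,0],[5,4,-3,1]] U=[[2,-4,-4,4],[0,-2,-2,5],[0,0,-3,4],[0,0,0,4]]

  R1 -= -2·R0 → [0,-2,-2,5]
  R2 -= -1·R0 → [0,-10,-13,29]
  R3 -= 5·R0 → [0,-8,1,12]
  R2 -= 5·R1 → [0,0,-3,4]
  R3 -= 4·R1 → [0,0,9,-8]
  R3 -= -3·R2 → [0,0,0,4]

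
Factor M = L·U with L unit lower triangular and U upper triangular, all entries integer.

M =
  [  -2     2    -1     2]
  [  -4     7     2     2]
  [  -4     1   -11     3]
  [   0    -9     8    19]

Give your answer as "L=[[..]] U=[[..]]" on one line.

L=[[1,0,0,0],[2,1,0,0],[2,-1,1,0],[0,-3,-4,1]] U=[[-2,2,-1,2],[0,3,4,-2],[0,0,-5,-3],[0,0,0,1]]

  R1 -= 2·R0 → [0,3,4,-2]
  R2 -= 2·R0 → [0,-3,-9,-1]
  R3 -= 0·R0 → [0,-9,8,19]
  R2 -= -1·R1 → [0,0,-5,-3]
  R3 -= -3·R1 → [0,0,20,13]
  R3 -= -4·R2 → [0,0,0,1]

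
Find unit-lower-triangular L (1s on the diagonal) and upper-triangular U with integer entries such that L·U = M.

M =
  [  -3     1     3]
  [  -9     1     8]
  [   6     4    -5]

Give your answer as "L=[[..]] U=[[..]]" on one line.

L=[[1,0,0],[3,1,0],[-2,-3,1]] U=[[-3,1,3],[0,-2,-1],[0,0,-2]]

  row1 -= 3·row0 → [0,-2,-1]
  row2 -= -2·row0 → [0,6,1]
  row2 -= -3·row1 → [0,0,-2]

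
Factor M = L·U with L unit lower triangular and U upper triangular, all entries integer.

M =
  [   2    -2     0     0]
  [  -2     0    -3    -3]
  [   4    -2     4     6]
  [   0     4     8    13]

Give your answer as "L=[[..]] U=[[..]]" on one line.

  R1 -= -1·R0 → [0,-2,-3,-3]
  R2 -= 2·R0 → [0,2,4,6]
  R3 -= 0·R0 → [0,4,8,13]
  R2 -= -1·R1 → [0,0,1,3]
  R3 -= -2·R1 → [0,0,2,7]
  R3 -= 2·R2 → [0,0,0,1]

L=[[1,0,0,0],[-1,1,0,0],[2,-1,1,0],[0,-2,2,1]] U=[[2,-2,0,0],[0,-2,-3,-3],[0,0,1,3],[0,0,0,1]]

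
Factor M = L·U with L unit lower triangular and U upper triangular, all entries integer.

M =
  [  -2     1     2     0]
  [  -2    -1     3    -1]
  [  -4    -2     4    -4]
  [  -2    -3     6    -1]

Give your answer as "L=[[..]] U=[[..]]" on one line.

L=[[1,0,0,0],[1,1,0,0],[2,2,1,0],[1,2,-1,1]] U=[[-2,1,2,0],[0,-2,1,-1],[0,0,-2,-2],[0,0,0,-1]]

  row1 -= 1·row0 → [0,-2,1,-1]
  row2 -= 2·row0 → [0,-4,0,-4]
  row3 -= 1·row0 → [0,-4,4,-1]
  row2 -= 2·row1 → [0,0,-2,-2]
  row3 -= 2·row1 → [0,0,2,1]
  row3 -= -1·row2 → [0,0,0,-1]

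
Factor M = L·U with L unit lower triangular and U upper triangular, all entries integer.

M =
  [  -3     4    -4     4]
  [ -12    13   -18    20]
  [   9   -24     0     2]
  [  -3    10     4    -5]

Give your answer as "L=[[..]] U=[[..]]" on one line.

  row1 -= 4·row0 → [0,-3,-2,4]
  row2 -= -3·row0 → [0,-12,-12,14]
  row3 -= 1·row0 → [0,6,8,-9]
  row2 -= 4·row1 → [0,0,-4,-2]
  row3 -= -2·row1 → [0,0,4,-1]
  row3 -= -1·row2 → [0,0,0,-3]

L=[[1,0,0,0],[4,1,0,0],[-3,4,1,0],[1,-2,-1,1]] U=[[-3,4,-4,4],[0,-3,-2,4],[0,0,-4,-2],[0,0,0,-3]]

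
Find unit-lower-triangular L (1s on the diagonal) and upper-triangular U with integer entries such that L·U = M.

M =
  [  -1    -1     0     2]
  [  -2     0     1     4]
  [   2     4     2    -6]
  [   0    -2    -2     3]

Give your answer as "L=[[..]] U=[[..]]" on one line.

L=[[1,0,0,0],[2,1,0,0],[-2,1,1,0],[0,-1,-1,1]] U=[[-1,-1,0,2],[0,2,1,0],[0,0,1,-2],[0,0,0,1]]

  R1 -= 2·R0 → [0,2,1,0]
  R2 -= -2·R0 → [0,2,2,-2]
  R3 -= 0·R0 → [0,-2,-2,3]
  R2 -= 1·R1 → [0,0,1,-2]
  R3 -= -1·R1 → [0,0,-1,3]
  R3 -= -1·R2 → [0,0,0,1]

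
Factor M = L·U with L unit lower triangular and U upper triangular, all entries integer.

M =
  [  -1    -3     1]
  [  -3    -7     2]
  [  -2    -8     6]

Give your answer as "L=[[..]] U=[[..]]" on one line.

L=[[1,0,0],[3,1,0],[2,-1,1]] U=[[-1,-3,1],[0,2,-1],[0,0,3]]

  R1 -= 3·R0 → [0,2,-1]
  R2 -= 2·R0 → [0,-2,4]
  R2 -= -1·R1 → [0,0,3]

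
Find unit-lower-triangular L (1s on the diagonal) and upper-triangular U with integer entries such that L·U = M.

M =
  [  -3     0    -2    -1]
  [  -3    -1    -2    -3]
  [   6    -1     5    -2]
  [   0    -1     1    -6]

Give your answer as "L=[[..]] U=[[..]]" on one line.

  r1 -= 1·r0 → [0,-1,0,-2]
  r2 -= -2·r0 → [0,-1,1,-4]
  r3 -= 0·r0 → [0,-1,1,-6]
  r2 -= 1·r1 → [0,0,1,-2]
  r3 -= 1·r1 → [0,0,1,-4]
  r3 -= 1·r2 → [0,0,0,-2]

L=[[1,0,0,0],[1,1,0,0],[-2,1,1,0],[0,1,1,1]] U=[[-3,0,-2,-1],[0,-1,0,-2],[0,0,1,-2],[0,0,0,-2]]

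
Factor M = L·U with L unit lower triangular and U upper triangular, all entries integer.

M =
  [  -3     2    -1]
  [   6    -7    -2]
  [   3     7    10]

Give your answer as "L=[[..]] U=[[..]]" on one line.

  r1 -= -2·r0 → [0,-3,-4]
  r2 -= -1·r0 → [0,9,9]
  r2 -= -3·r1 → [0,0,-3]

L=[[1,0,0],[-2,1,0],[-1,-3,1]] U=[[-3,2,-1],[0,-3,-4],[0,0,-3]]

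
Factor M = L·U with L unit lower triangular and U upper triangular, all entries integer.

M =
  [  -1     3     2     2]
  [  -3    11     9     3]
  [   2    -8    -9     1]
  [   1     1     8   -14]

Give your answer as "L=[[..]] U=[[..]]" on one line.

L=[[1,0,0,0],[3,1,0,0],[-2,-1,1,0],[-1,2,-2,1]] U=[[-1,3,2,2],[0,2,3,-3],[0,0,-2,2],[0,0,0,-2]]

  row1 -= 3·row0 → [0,2,3,-3]
  row2 -= -2·row0 → [0,-2,-5,5]
  row3 -= -1·row0 → [0,4,10,-12]
  row2 -= -1·row1 → [0,0,-2,2]
  row3 -= 2·row1 → [0,0,4,-6]
  row3 -= -2·row2 → [0,0,0,-2]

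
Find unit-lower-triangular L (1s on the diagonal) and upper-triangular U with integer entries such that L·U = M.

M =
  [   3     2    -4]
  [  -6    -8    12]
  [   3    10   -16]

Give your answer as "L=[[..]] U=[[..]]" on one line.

  R1 -= -2·R0 → [0,-4,4]
  R2 -= 1·R0 → [0,8,-12]
  R2 -= -2·R1 → [0,0,-4]

L=[[1,0,0],[-2,1,0],[1,-2,1]] U=[[3,2,-4],[0,-4,4],[0,0,-4]]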